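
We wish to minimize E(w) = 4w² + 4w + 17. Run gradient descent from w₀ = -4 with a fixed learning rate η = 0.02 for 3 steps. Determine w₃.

-2.574464

E′(w) = 8w + 4
w₁ = -4 − 0.02·(-28) = -3.44
w₂ = -3.44 − 0.02·(-23.52) = -2.9696
w₃ = -2.9696 − 0.02·(-19.7568) = -2.574464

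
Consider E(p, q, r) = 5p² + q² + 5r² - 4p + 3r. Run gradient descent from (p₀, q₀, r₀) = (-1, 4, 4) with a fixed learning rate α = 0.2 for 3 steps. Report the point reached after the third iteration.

(1.8, 0.864, -4.6)

∇E = (10p - 4, 2q, 10r + 3)
Step 1: at (-1, 4, 4), ∇E = (-14, 8, 43) → (-1, 4, 4) − 0.2·(-14, 8, 43) = (1.8, 2.4, -4.6)
Step 2: at (1.8, 2.4, -4.6), ∇E = (14, 4.8, -43) → (1.8, 2.4, -4.6) − 0.2·(14, 4.8, -43) = (-1, 1.44, 4)
Step 3: at (-1, 1.44, 4), ∇E = (-14, 2.88, 43) → (-1, 1.44, 4) − 0.2·(-14, 2.88, 43) = (1.8, 0.864, -4.6)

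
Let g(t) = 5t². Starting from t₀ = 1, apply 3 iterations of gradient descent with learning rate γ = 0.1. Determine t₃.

0

g′(t) = 10t
t₁ = 1 − 0.1·10 = 0
t₂ = 0 − 0.1·0 = 0
t₃ = 0 − 0.1·0 = 0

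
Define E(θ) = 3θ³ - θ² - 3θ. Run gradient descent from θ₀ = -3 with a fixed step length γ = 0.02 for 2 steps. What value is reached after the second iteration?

-8.749632

E′(θ) = 9θ² - 2θ - 3
θ₁ = -3 − 0.02·84 = -4.68
θ₂ = -4.68 − 0.02·203.4816 = -8.749632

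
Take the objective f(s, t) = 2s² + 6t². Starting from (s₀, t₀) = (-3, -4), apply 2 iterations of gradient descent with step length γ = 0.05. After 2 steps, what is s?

-1.92

∇f = (4s, 12t)
Step 1: at (-3, -4), ∇f = (-12, -48) → (-3, -4) − 0.05·(-12, -48) = (-2.4, -1.6)
Step 2: at (-2.4, -1.6), ∇f = (-9.6, -19.2) → (-2.4, -1.6) − 0.05·(-9.6, -19.2) = (-1.92, -0.64)
s = -1.92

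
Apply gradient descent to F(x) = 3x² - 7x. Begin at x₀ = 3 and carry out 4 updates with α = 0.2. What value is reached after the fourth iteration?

F′(x) = 6x - 7
x₁ = 3 − 0.2·11 = 0.8
x₂ = 0.8 − 0.2·(-2.2) = 1.24
x₃ = 1.24 − 0.2·0.44 = 1.152
x₄ = 1.152 − 0.2·(-0.088) = 1.1696

1.1696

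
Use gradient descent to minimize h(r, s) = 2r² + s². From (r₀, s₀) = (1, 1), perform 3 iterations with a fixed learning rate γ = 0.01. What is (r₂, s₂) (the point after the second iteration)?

∇h = (4r, 2s)
(r₁, s₁) = (1, 1) − 0.01·(4, 2) = (0.96, 0.98)
(r₂, s₂) = (0.96, 0.98) − 0.01·(3.84, 1.96) = (0.9216, 0.9604)

(0.9216, 0.9604)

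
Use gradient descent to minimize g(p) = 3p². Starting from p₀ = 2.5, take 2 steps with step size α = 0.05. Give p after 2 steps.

g′(p) = 6p
p₁ = 2.5 − 0.05·15 = 1.75
p₂ = 1.75 − 0.05·10.5 = 1.225

1.225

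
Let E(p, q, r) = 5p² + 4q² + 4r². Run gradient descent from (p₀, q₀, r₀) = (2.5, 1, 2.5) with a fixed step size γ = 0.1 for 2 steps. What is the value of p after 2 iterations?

∇E = (10p, 8q, 8r)
Step 1: at (2.5, 1, 2.5), ∇E = (25, 8, 20) → (2.5, 1, 2.5) − 0.1·(25, 8, 20) = (0, 0.2, 0.5)
Step 2: at (0, 0.2, 0.5), ∇E = (0, 1.6, 4) → (0, 0.2, 0.5) − 0.1·(0, 1.6, 4) = (0, 0.04, 0.1)
p = 0

0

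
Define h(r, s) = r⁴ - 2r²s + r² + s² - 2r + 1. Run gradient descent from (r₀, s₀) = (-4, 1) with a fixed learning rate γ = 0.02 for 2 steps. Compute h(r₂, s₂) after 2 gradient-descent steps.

0.230497468416

∇h = (4r³ - 4rs + 2r - 2, -2r² + 2s)
Step 1: at (-4, 1), ∇h = (-250, -30) → (-4, 1) − 0.02·(-250, -30) = (1, 1.6)
Step 2: at (1, 1.6), ∇h = (-2.4, 1.2) → (1, 1.6) − 0.02·(-2.4, 1.2) = (1.048, 1.576)
h(1.048, 1.576) = 0.230497468416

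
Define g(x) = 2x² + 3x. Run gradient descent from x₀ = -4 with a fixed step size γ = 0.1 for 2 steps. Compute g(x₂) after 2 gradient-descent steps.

g′(x) = 4x + 3
Step 1: g′(-4) = -13; x₁ = -4 − 0.1·(-13) = -2.7
Step 2: g′(-2.7) = -7.8; x₂ = -2.7 − 0.1·(-7.8) = -1.92
g(-1.92) = 1.6128

1.6128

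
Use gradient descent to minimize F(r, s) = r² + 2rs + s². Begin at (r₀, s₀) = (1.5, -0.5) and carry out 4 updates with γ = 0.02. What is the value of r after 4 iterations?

∇F = (2r + 2s, 2r + 2s)
Step 1: at (1.5, -0.5), ∇F = (2, 2) → (1.5, -0.5) − 0.02·(2, 2) = (1.46, -0.54)
Step 2: at (1.46, -0.54), ∇F = (1.84, 1.84) → (1.46, -0.54) − 0.02·(1.84, 1.84) = (1.4232, -0.5768)
Step 3: at (1.4232, -0.5768), ∇F = (1.6928, 1.6928) → (1.4232, -0.5768) − 0.02·(1.6928, 1.6928) = (1.389344, -0.610656)
Step 4: at (1.389344, -0.610656), ∇F = (1.557376, 1.557376) → (1.389344, -0.610656) − 0.02·(1.557376, 1.557376) = (1.35819648, -0.64180352)
r = 1.35819648

1.35819648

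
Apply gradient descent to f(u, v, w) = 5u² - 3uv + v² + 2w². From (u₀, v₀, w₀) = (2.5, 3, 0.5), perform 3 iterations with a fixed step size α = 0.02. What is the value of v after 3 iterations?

∇f = (10u - 3v, -3u + 2v, 4w)
(u₁, v₁, w₁) = (2.5, 3, 0.5) − 0.02·(16, -1.5, 2) = (2.18, 3.03, 0.46)
(u₂, v₂, w₂) = (2.18, 3.03, 0.46) − 0.02·(12.71, -0.48, 1.84) = (1.9258, 3.0396, 0.4232)
(u₃, v₃, w₃) = (1.9258, 3.0396, 0.4232) − 0.02·(10.1392, 0.3018, 1.6928) = (1.723016, 3.033564, 0.389344)
v = 3.033564

3.033564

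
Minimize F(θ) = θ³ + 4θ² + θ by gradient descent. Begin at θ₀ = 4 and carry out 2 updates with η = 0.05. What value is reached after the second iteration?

-0.080375

F′(θ) = 3θ² + 8θ + 1
θ₁ = 4 − 0.05·81 = -0.05
θ₂ = -0.05 − 0.05·0.6075 = -0.080375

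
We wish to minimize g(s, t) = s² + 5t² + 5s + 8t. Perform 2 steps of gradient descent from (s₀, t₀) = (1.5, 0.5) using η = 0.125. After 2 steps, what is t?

∇g = (2s + 5, 10t + 8)
(s₁, t₁) = (1.5, 0.5) − 0.125·(8, 13) = (0.5, -1.125)
(s₂, t₂) = (0.5, -1.125) − 0.125·(6, -3.25) = (-0.25, -0.71875)
t = -0.71875

-0.71875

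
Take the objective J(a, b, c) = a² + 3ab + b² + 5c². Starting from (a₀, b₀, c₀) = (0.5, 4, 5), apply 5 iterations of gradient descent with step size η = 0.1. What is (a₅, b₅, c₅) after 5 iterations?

∇J = (2a + 3b, 3a + 2b, 10c)
Step 1: at (0.5, 4, 5), ∇J = (13, 9.5, 50) → (0.5, 4, 5) − 0.1·(13, 9.5, 50) = (-0.8, 3.05, 0)
Step 2: at (-0.8, 3.05, 0), ∇J = (7.55, 3.7, 0) → (-0.8, 3.05, 0) − 0.1·(7.55, 3.7, 0) = (-1.555, 2.68, 0)
Step 3: at (-1.555, 2.68, 0), ∇J = (4.93, 0.695, 0) → (-1.555, 2.68, 0) − 0.1·(4.93, 0.695, 0) = (-2.048, 2.6105, 0)
Step 4: at (-2.048, 2.6105, 0), ∇J = (3.7355, -0.923, 0) → (-2.048, 2.6105, 0) − 0.1·(3.7355, -0.923, 0) = (-2.42155, 2.7028, 0)
Step 5: at (-2.42155, 2.7028, 0), ∇J = (3.2653, -1.85905, 0) → (-2.42155, 2.7028, 0) − 0.1·(3.2653, -1.85905, 0) = (-2.74808, 2.888705, 0)

(-2.74808, 2.888705, 0)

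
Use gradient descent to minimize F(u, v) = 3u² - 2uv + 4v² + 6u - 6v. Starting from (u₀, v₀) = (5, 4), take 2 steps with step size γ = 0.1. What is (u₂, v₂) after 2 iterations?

∇F = (6u - 2v + 6, -2u + 8v - 6)
Step 1: at (5, 4), ∇F = (28, 16) → (5, 4) − 0.1·(28, 16) = (2.2, 2.4)
Step 2: at (2.2, 2.4), ∇F = (14.4, 8.8) → (2.2, 2.4) − 0.1·(14.4, 8.8) = (0.76, 1.52)

(0.76, 1.52)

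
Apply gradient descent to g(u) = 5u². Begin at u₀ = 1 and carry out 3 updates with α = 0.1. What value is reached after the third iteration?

0

g′(u) = 10u
Step 1: g′(1) = 10; u₁ = 1 − 0.1·10 = 0
Step 2: g′(0) = 0; u₂ = 0 − 0.1·0 = 0
Step 3: g′(0) = 0; u₃ = 0 − 0.1·0 = 0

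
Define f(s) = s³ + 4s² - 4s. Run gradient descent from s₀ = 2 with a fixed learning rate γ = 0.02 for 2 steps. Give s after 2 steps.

f′(s) = 3s² + 8s - 4
Step 1: f′(2) = 24; s₁ = 2 − 0.02·24 = 1.52
Step 2: f′(1.52) = 15.0912; s₂ = 1.52 − 0.02·15.0912 = 1.218176

1.218176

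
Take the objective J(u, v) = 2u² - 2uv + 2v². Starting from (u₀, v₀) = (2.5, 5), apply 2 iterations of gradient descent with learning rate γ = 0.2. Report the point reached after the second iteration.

∇J = (4u - 2v, -2u + 4v)
Step 1: at (2.5, 5), ∇J = (0, 15) → (2.5, 5) − 0.2·(0, 15) = (2.5, 2)
Step 2: at (2.5, 2), ∇J = (6, 3) → (2.5, 2) − 0.2·(6, 3) = (1.3, 1.4)

(1.3, 1.4)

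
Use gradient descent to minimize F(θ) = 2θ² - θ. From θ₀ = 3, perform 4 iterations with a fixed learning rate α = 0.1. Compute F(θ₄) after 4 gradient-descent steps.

F′(θ) = 4θ - 1
Step 1: F′(3) = 11; θ₁ = 3 − 0.1·11 = 1.9
Step 2: F′(1.9) = 6.6; θ₂ = 1.9 − 0.1·6.6 = 1.24
Step 3: F′(1.24) = 3.96; θ₃ = 1.24 − 0.1·3.96 = 0.844
Step 4: F′(0.844) = 2.376; θ₄ = 0.844 − 0.1·2.376 = 0.6064
F(0.6064) = 0.12904192

0.12904192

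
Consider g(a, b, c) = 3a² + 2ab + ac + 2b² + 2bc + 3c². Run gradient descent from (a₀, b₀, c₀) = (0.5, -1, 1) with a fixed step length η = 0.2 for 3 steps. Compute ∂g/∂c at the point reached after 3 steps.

-0.656

∇g = (6a + 2b + c, 2a + 4b + 2c, a + 2b + 6c)
Step 1: at (0.5, -1, 1), ∇g = (2, -1, 4.5) → (0.5, -1, 1) − 0.2·(2, -1, 4.5) = (0.1, -0.8, 0.1)
Step 2: at (0.1, -0.8, 0.1), ∇g = (-0.9, -2.8, -0.9) → (0.1, -0.8, 0.1) − 0.2·(-0.9, -2.8, -0.9) = (0.28, -0.24, 0.28)
Step 3: at (0.28, -0.24, 0.28), ∇g = (1.48, 0.16, 1.48) → (0.28, -0.24, 0.28) − 0.2·(1.48, 0.16, 1.48) = (-0.016, -0.272, -0.016)
∂g/∂c at (-0.016, -0.272, -0.016) = -0.656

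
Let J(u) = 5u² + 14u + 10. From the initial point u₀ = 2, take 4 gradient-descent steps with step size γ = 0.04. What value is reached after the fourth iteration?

-0.95936

J′(u) = 10u + 14
u₁ = 2 − 0.04·34 = 0.64
u₂ = 0.64 − 0.04·20.4 = -0.176
u₃ = -0.176 − 0.04·12.24 = -0.6656
u₄ = -0.6656 − 0.04·7.344 = -0.95936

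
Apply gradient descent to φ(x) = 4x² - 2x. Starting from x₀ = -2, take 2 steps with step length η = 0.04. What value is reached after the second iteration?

-0.7904

φ′(x) = 8x - 2
Step 1: φ′(-2) = -18; x₁ = -2 − 0.04·(-18) = -1.28
Step 2: φ′(-1.28) = -12.24; x₂ = -1.28 − 0.04·(-12.24) = -0.7904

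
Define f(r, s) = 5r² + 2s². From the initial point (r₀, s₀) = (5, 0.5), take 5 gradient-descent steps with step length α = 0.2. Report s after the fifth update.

∇f = (10r, 4s)
(r₁, s₁) = (5, 0.5) − 0.2·(50, 2) = (-5, 0.1)
(r₂, s₂) = (-5, 0.1) − 0.2·(-50, 0.4) = (5, 0.02)
(r₃, s₃) = (5, 0.02) − 0.2·(50, 0.08) = (-5, 0.004)
(r₄, s₄) = (-5, 0.004) − 0.2·(-50, 0.016) = (5, 0.0008)
(r₅, s₅) = (5, 0.0008) − 0.2·(50, 0.0032) = (-5, 0.00016)
s = 0.00016

0.00016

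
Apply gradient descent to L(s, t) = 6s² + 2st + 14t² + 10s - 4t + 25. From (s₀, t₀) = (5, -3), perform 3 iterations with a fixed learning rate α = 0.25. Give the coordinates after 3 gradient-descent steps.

∇L = (12s + 2t + 10, 2s + 28t - 4)
Step 1: at (5, -3), ∇L = (64, -78) → (5, -3) − 0.25·(64, -78) = (-11, 16.5)
Step 2: at (-11, 16.5), ∇L = (-89, 436) → (-11, 16.5) − 0.25·(-89, 436) = (11.25, -92.5)
Step 3: at (11.25, -92.5), ∇L = (-40, -2571.5) → (11.25, -92.5) − 0.25·(-40, -2571.5) = (21.25, 550.375)

(21.25, 550.375)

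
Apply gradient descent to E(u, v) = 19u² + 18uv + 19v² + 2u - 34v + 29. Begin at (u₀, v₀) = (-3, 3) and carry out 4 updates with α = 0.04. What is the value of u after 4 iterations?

-1.29313536

∇E = (38u + 18v + 2, 18u + 38v - 34)
(u₁, v₁) = (-3, 3) − 0.04·(-58, 26) = (-0.68, 1.96)
(u₂, v₂) = (-0.68, 1.96) − 0.04·(11.44, 28.24) = (-1.1376, 0.8304)
(u₃, v₃) = (-1.1376, 0.8304) − 0.04·(-26.2816, -22.9216) = (-0.086336, 1.747264)
(u₄, v₄) = (-0.086336, 1.747264) − 0.04·(30.169984, 30.841984) = (-1.29313536, 0.51358464)
u = -1.29313536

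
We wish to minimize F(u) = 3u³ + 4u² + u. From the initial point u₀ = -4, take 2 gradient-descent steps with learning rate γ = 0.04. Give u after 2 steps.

-31.966144

F′(u) = 9u² + 8u + 1
u₁ = -4 − 0.04·113 = -8.52
u₂ = -8.52 − 0.04·586.1536 = -31.966144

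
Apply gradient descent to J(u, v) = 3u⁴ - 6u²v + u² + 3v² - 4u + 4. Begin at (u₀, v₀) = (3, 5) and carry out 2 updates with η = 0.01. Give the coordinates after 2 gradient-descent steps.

(2.07928032, 5.067896)

∇J = (12u³ - 12uv + 2u - 4, -6u² + 6v)
(u₁, v₁) = (3, 5) − 0.01·(146, -24) = (1.54, 5.24)
(u₂, v₂) = (1.54, 5.24) − 0.01·(-53.928032, 17.2104) = (2.07928032, 5.067896)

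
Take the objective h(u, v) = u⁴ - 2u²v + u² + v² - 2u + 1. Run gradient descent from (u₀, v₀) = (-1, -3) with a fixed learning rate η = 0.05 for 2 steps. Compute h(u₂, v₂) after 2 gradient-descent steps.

6.3325

∇h = (4u³ - 4uv + 2u - 2, -2u² + 2v)
Step 1: at (-1, -3), ∇h = (-20, -8) → (-1, -3) − 0.05·(-20, -8) = (0, -2.6)
Step 2: at (0, -2.6), ∇h = (-2, -5.2) → (0, -2.6) − 0.05·(-2, -5.2) = (0.1, -2.34)
h(0.1, -2.34) = 6.3325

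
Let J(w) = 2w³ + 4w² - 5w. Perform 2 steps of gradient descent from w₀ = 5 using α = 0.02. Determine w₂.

0.9892

J′(w) = 6w² + 8w - 5
w₁ = 5 − 0.02·185 = 1.3
w₂ = 1.3 − 0.02·15.54 = 0.9892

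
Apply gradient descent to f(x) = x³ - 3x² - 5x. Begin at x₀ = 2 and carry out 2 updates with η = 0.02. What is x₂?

f′(x) = 3x² - 6x - 5
x₁ = 2 − 0.02·(-5) = 2.1
x₂ = 2.1 − 0.02·(-4.37) = 2.1874

2.1874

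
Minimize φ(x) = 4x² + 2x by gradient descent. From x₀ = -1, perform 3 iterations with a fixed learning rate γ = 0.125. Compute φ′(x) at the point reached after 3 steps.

0

φ′(x) = 8x + 2
x₁ = -1 − 0.125·(-6) = -0.25
x₂ = -0.25 − 0.125·0 = -0.25
x₃ = -0.25 − 0.125·0 = -0.25
φ′(x) at (-0.25) = 0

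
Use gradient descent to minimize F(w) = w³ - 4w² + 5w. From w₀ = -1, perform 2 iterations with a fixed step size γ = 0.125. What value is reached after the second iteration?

-10

F′(w) = 3w² - 8w + 5
Step 1: F′(-1) = 16; w₁ = -1 − 0.125·16 = -3
Step 2: F′(-3) = 56; w₂ = -3 − 0.125·56 = -10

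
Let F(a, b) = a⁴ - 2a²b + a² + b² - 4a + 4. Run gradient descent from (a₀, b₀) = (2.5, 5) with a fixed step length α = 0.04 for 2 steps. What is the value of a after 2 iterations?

∇F = (4a³ - 4ab + 2a - 4, -2a² + 2b)
(a₁, b₁) = (2.5, 5) − 0.04·(13.5, -2.5) = (1.96, 5.1)
(a₂, b₂) = (1.96, 5.1) − 0.04·(-9.945856, 2.5168) = (2.35783424, 4.999328)
a = 2.35783424

2.35783424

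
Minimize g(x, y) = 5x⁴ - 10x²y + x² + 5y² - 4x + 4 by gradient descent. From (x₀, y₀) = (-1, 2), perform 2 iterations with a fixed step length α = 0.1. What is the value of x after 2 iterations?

∇g = (20x³ - 20xy + 2x - 4, -10x² + 10y)
Step 1: at (-1, 2), ∇g = (14, 10) → (-1, 2) − 0.1·(14, 10) = (-2.4, 1)
Step 2: at (-2.4, 1), ∇g = (-237.28, -47.6) → (-2.4, 1) − 0.1·(-237.28, -47.6) = (21.328, 5.76)
x = 21.328

21.328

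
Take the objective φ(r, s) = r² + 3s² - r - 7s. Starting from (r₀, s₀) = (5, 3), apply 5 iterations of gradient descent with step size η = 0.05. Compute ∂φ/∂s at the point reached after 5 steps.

1.84877

∇φ = (2r - 1, 6s - 7)
(r₁, s₁) = (5, 3) − 0.05·(9, 11) = (4.55, 2.45)
(r₂, s₂) = (4.55, 2.45) − 0.05·(8.1, 7.7) = (4.145, 2.065)
(r₃, s₃) = (4.145, 2.065) − 0.05·(7.29, 5.39) = (3.7805, 1.7955)
(r₄, s₄) = (3.7805, 1.7955) − 0.05·(6.561, 3.773) = (3.45245, 1.60685)
(r₅, s₅) = (3.45245, 1.60685) − 0.05·(5.9049, 2.6411) = (3.157205, 1.474795)
∂φ/∂s at (3.157205, 1.474795) = 1.84877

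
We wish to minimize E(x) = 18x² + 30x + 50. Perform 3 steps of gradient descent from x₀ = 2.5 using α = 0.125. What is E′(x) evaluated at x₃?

E′(x) = 36x + 30
Step 1: E′(2.5) = 120; x₁ = 2.5 − 0.125·120 = -12.5
Step 2: E′(-12.5) = -420; x₂ = -12.5 − 0.125·(-420) = 40
Step 3: E′(40) = 1470; x₃ = 40 − 0.125·1470 = -143.75
E′(x) at (-143.75) = -5145

-5145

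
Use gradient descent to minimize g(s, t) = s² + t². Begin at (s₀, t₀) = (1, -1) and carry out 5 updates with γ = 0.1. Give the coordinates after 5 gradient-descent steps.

∇g = (2s, 2t)
(s₁, t₁) = (1, -1) − 0.1·(2, -2) = (0.8, -0.8)
(s₂, t₂) = (0.8, -0.8) − 0.1·(1.6, -1.6) = (0.64, -0.64)
(s₃, t₃) = (0.64, -0.64) − 0.1·(1.28, -1.28) = (0.512, -0.512)
(s₄, t₄) = (0.512, -0.512) − 0.1·(1.024, -1.024) = (0.4096, -0.4096)
(s₅, t₅) = (0.4096, -0.4096) − 0.1·(0.8192, -0.8192) = (0.32768, -0.32768)

(0.32768, -0.32768)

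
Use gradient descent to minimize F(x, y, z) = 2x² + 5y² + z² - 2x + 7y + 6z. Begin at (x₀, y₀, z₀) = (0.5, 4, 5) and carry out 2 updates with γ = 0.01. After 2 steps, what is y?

3.107

∇F = (4x - 2, 10y + 7, 2z + 6)
(x₁, y₁, z₁) = (0.5, 4, 5) − 0.01·(0, 47, 16) = (0.5, 3.53, 4.84)
(x₂, y₂, z₂) = (0.5, 3.53, 4.84) − 0.01·(0, 42.3, 15.68) = (0.5, 3.107, 4.6832)
y = 3.107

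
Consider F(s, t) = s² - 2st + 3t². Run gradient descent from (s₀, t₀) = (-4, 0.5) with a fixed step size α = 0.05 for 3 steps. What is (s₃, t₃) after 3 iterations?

∇F = (2s - 2t, -2s + 6t)
Step 1: at (-4, 0.5), ∇F = (-9, 11) → (-4, 0.5) − 0.05·(-9, 11) = (-3.55, -0.05)
Step 2: at (-3.55, -0.05), ∇F = (-7, 6.8) → (-3.55, -0.05) − 0.05·(-7, 6.8) = (-3.2, -0.39)
Step 3: at (-3.2, -0.39), ∇F = (-5.62, 4.06) → (-3.2, -0.39) − 0.05·(-5.62, 4.06) = (-2.919, -0.593)

(-2.919, -0.593)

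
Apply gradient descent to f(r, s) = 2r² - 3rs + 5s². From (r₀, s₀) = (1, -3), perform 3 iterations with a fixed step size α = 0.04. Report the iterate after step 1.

(0.48, -1.68)

∇f = (4r - 3s, -3r + 10s)
Step 1: at (1, -3), ∇f = (13, -33) → (1, -3) − 0.04·(13, -33) = (0.48, -1.68)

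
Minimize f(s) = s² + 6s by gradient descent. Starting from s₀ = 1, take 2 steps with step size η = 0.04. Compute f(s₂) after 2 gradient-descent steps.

f′(s) = 2s + 6
s₁ = 1 − 0.04·8 = 0.68
s₂ = 0.68 − 0.04·7.36 = 0.3856
f(0.3856) = 2.46228736

2.46228736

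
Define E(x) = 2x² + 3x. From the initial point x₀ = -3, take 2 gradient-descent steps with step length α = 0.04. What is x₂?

E′(x) = 4x + 3
x₁ = -3 − 0.04·(-9) = -2.64
x₂ = -2.64 − 0.04·(-7.56) = -2.3376

-2.3376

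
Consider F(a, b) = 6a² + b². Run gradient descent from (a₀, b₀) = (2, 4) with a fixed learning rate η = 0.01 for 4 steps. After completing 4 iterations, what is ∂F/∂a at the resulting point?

∇F = (12a, 2b)
(a₁, b₁) = (2, 4) − 0.01·(24, 8) = (1.76, 3.92)
(a₂, b₂) = (1.76, 3.92) − 0.01·(21.12, 7.84) = (1.5488, 3.8416)
(a₃, b₃) = (1.5488, 3.8416) − 0.01·(18.5856, 7.6832) = (1.362944, 3.764768)
(a₄, b₄) = (1.362944, 3.764768) − 0.01·(16.355328, 7.529536) = (1.19939072, 3.68947264)
∂F/∂a at (1.19939072, 3.68947264) = 14.39268864

14.39268864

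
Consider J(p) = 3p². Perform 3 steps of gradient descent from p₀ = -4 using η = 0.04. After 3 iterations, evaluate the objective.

J′(p) = 6p
p₁ = -4 − 0.04·(-24) = -3.04
p₂ = -3.04 − 0.04·(-18.24) = -2.3104
p₃ = -2.3104 − 0.04·(-13.8624) = -1.755904
J(-1.755904) = 9.249596571648

9.249596571648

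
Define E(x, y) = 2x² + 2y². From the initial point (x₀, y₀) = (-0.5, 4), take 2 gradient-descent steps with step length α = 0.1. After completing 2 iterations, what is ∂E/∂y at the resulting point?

5.76

∇E = (4x, 4y)
(x₁, y₁) = (-0.5, 4) − 0.1·(-2, 16) = (-0.3, 2.4)
(x₂, y₂) = (-0.3, 2.4) − 0.1·(-1.2, 9.6) = (-0.18, 1.44)
∂E/∂y at (-0.18, 1.44) = 5.76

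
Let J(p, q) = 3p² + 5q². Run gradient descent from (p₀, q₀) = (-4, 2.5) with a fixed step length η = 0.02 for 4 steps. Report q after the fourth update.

1.024

∇J = (6p, 10q)
(p₁, q₁) = (-4, 2.5) − 0.02·(-24, 25) = (-3.52, 2)
(p₂, q₂) = (-3.52, 2) − 0.02·(-21.12, 20) = (-3.0976, 1.6)
(p₃, q₃) = (-3.0976, 1.6) − 0.02·(-18.5856, 16) = (-2.725888, 1.28)
(p₄, q₄) = (-2.725888, 1.28) − 0.02·(-16.355328, 12.8) = (-2.39878144, 1.024)
q = 1.024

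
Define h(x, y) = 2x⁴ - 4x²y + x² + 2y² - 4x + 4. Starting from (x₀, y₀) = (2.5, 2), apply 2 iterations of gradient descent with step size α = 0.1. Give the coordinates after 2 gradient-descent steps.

∇h = (8x³ - 8xy + 2x - 4, -4x² + 4y)
(x₁, y₁) = (2.5, 2) − 0.1·(86, -17) = (-6.1, 3.7)
(x₂, y₂) = (-6.1, 3.7) − 0.1·(-1651.488, -134.04) = (159.0488, 17.104)

(159.0488, 17.104)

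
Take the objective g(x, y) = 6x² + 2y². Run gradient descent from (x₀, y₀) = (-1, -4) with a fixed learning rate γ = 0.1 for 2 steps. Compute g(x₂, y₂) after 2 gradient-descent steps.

4.1568

∇g = (12x, 4y)
(x₁, y₁) = (-1, -4) − 0.1·(-12, -16) = (0.2, -2.4)
(x₂, y₂) = (0.2, -2.4) − 0.1·(2.4, -9.6) = (-0.04, -1.44)
g(-0.04, -1.44) = 4.1568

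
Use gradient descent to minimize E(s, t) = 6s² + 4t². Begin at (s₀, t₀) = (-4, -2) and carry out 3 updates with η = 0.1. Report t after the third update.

∇E = (12s, 8t)
(s₁, t₁) = (-4, -2) − 0.1·(-48, -16) = (0.8, -0.4)
(s₂, t₂) = (0.8, -0.4) − 0.1·(9.6, -3.2) = (-0.16, -0.08)
(s₃, t₃) = (-0.16, -0.08) − 0.1·(-1.92, -0.64) = (0.032, -0.016)
t = -0.016

-0.016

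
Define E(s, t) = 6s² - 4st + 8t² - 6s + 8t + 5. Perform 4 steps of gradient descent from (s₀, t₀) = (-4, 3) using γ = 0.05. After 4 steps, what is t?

∇E = (12s - 4t - 6, -4s + 16t + 8)
Step 1: at (-4, 3), ∇E = (-66, 72) → (-4, 3) − 0.05·(-66, 72) = (-0.7, -0.6)
Step 2: at (-0.7, -0.6), ∇E = (-12, 1.2) → (-0.7, -0.6) − 0.05·(-12, 1.2) = (-0.1, -0.66)
Step 3: at (-0.1, -0.66), ∇E = (-4.56, -2.16) → (-0.1, -0.66) − 0.05·(-4.56, -2.16) = (0.128, -0.552)
Step 4: at (0.128, -0.552), ∇E = (-2.256, -1.344) → (0.128, -0.552) − 0.05·(-2.256, -1.344) = (0.2408, -0.4848)
t = -0.4848

-0.4848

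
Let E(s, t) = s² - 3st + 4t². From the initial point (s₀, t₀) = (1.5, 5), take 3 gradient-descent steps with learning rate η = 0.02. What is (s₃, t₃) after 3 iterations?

(2.073168, 3.230388)

∇E = (2s - 3t, -3s + 8t)
(s₁, t₁) = (1.5, 5) − 0.02·(-12, 35.5) = (1.74, 4.29)
(s₂, t₂) = (1.74, 4.29) − 0.02·(-9.39, 29.1) = (1.9278, 3.708)
(s₃, t₃) = (1.9278, 3.708) − 0.02·(-7.2684, 23.8806) = (2.073168, 3.230388)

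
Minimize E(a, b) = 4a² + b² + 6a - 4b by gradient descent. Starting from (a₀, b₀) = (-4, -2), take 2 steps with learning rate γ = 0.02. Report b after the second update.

-1.6864

∇E = (8a + 6, 2b - 4)
(a₁, b₁) = (-4, -2) − 0.02·(-26, -8) = (-3.48, -1.84)
(a₂, b₂) = (-3.48, -1.84) − 0.02·(-21.84, -7.68) = (-3.0432, -1.6864)
b = -1.6864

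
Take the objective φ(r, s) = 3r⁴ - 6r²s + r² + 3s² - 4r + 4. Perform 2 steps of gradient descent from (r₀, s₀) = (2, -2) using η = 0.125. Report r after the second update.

6072.5

∇φ = (12r³ - 12rs + 2r - 4, -6r² + 6s)
Step 1: at (2, -2), ∇φ = (144, -36) → (2, -2) − 0.125·(144, -36) = (-16, 2.5)
Step 2: at (-16, 2.5), ∇φ = (-48708, -1521) → (-16, 2.5) − 0.125·(-48708, -1521) = (6072.5, 192.625)
r = 6072.5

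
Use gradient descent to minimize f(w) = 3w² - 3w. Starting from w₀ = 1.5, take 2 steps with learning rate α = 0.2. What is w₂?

f′(w) = 6w - 3
w₁ = 1.5 − 0.2·6 = 0.3
w₂ = 0.3 − 0.2·(-1.2) = 0.54

0.54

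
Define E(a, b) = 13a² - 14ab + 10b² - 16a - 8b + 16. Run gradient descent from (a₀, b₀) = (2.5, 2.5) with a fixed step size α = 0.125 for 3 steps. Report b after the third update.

∇E = (26a - 14b - 16, -14a + 20b - 8)
(a₁, b₁) = (2.5, 2.5) − 0.125·(14, 7) = (0.75, 1.625)
(a₂, b₂) = (0.75, 1.625) − 0.125·(-19.25, 14) = (3.15625, -0.125)
(a₃, b₃) = (3.15625, -0.125) − 0.125·(67.8125, -54.6875) = (-5.3203125, 6.7109375)
b = 6.7109375

6.7109375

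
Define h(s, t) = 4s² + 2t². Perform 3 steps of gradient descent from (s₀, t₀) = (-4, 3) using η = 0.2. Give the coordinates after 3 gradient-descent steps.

∇h = (8s, 4t)
Step 1: at (-4, 3), ∇h = (-32, 12) → (-4, 3) − 0.2·(-32, 12) = (2.4, 0.6)
Step 2: at (2.4, 0.6), ∇h = (19.2, 2.4) → (2.4, 0.6) − 0.2·(19.2, 2.4) = (-1.44, 0.12)
Step 3: at (-1.44, 0.12), ∇h = (-11.52, 0.48) → (-1.44, 0.12) − 0.2·(-11.52, 0.48) = (0.864, 0.024)

(0.864, 0.024)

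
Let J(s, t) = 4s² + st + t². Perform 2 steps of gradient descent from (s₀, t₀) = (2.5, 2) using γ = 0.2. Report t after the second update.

∇J = (8s + t, s + 2t)
(s₁, t₁) = (2.5, 2) − 0.2·(22, 6.5) = (-1.9, 0.7)
(s₂, t₂) = (-1.9, 0.7) − 0.2·(-14.5, -0.5) = (1, 0.8)
t = 0.8

0.8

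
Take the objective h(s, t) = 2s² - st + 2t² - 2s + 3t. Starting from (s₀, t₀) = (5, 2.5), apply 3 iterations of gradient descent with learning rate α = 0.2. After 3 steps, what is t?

-0.416

∇h = (4s - t - 2, -s + 4t + 3)
Step 1: at (5, 2.5), ∇h = (15.5, 8) → (5, 2.5) − 0.2·(15.5, 8) = (1.9, 0.9)
Step 2: at (1.9, 0.9), ∇h = (4.7, 4.7) → (1.9, 0.9) − 0.2·(4.7, 4.7) = (0.96, -0.04)
Step 3: at (0.96, -0.04), ∇h = (1.88, 1.88) → (0.96, -0.04) − 0.2·(1.88, 1.88) = (0.584, -0.416)
t = -0.416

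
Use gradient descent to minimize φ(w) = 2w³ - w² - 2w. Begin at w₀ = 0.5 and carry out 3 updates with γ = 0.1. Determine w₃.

0.75511865

φ′(w) = 6w² - 2w - 2
w₁ = 0.5 − 0.1·(-1.5) = 0.65
w₂ = 0.65 − 0.1·(-0.765) = 0.7265
w₃ = 0.7265 − 0.1·(-0.2861865) = 0.75511865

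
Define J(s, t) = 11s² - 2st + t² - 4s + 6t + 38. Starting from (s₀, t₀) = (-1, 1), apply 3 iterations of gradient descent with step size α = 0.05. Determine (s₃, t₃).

∇J = (22s - 2t - 4, -2s + 2t + 6)
Step 1: at (-1, 1), ∇J = (-28, 10) → (-1, 1) − 0.05·(-28, 10) = (0.4, 0.5)
Step 2: at (0.4, 0.5), ∇J = (3.8, 6.2) → (0.4, 0.5) − 0.05·(3.8, 6.2) = (0.21, 0.19)
Step 3: at (0.21, 0.19), ∇J = (0.24, 5.96) → (0.21, 0.19) − 0.05·(0.24, 5.96) = (0.198, -0.108)

(0.198, -0.108)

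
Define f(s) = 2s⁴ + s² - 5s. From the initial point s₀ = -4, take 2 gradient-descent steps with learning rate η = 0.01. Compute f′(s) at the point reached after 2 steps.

f′(s) = 8s³ + 2s - 5
s₁ = -4 − 0.01·(-525) = 1.25
s₂ = 1.25 − 0.01·13.125 = 1.11875
f′(s) at (1.11875) = 8.439333984375

8.439333984375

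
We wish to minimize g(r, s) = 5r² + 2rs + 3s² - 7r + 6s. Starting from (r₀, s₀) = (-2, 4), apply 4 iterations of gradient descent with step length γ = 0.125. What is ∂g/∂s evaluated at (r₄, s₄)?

0.40625

∇g = (10r + 2s - 7, 2r + 6s + 6)
(r₁, s₁) = (-2, 4) − 0.125·(-19, 26) = (0.375, 0.75)
(r₂, s₂) = (0.375, 0.75) − 0.125·(-1.75, 11.25) = (0.59375, -0.65625)
(r₃, s₃) = (0.59375, -0.65625) − 0.125·(-2.375, 3.25) = (0.890625, -1.0625)
(r₄, s₄) = (0.890625, -1.0625) − 0.125·(-0.21875, 1.40625) = (0.91796875, -1.23828125)
∂g/∂s at (0.91796875, -1.23828125) = 0.40625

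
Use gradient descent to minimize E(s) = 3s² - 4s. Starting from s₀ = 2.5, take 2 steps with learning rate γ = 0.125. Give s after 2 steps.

E′(s) = 6s - 4
s₁ = 2.5 − 0.125·11 = 1.125
s₂ = 1.125 − 0.125·2.75 = 0.78125

0.78125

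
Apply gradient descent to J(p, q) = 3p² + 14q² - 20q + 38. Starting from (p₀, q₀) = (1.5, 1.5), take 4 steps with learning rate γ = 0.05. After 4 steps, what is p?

∇J = (6p, 28q - 20)
Step 1: at (1.5, 1.5), ∇J = (9, 22) → (1.5, 1.5) − 0.05·(9, 22) = (1.05, 0.4)
Step 2: at (1.05, 0.4), ∇J = (6.3, -8.8) → (1.05, 0.4) − 0.05·(6.3, -8.8) = (0.735, 0.84)
Step 3: at (0.735, 0.84), ∇J = (4.41, 3.52) → (0.735, 0.84) − 0.05·(4.41, 3.52) = (0.5145, 0.664)
Step 4: at (0.5145, 0.664), ∇J = (3.087, -1.408) → (0.5145, 0.664) − 0.05·(3.087, -1.408) = (0.36015, 0.7344)
p = 0.36015

0.36015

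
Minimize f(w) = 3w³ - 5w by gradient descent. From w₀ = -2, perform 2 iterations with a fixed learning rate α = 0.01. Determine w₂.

f′(w) = 9w² - 5
Step 1: f′(-2) = 31; w₁ = -2 − 0.01·31 = -2.31
Step 2: f′(-2.31) = 43.0249; w₂ = -2.31 − 0.01·43.0249 = -2.740249

-2.740249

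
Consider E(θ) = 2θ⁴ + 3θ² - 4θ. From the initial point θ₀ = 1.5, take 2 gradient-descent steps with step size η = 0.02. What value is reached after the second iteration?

0.73503104

E′(θ) = 8θ³ + 6θ - 4
Step 1: E′(1.5) = 32; θ₁ = 1.5 − 0.02·32 = 0.86
Step 2: E′(0.86) = 6.248448; θ₂ = 0.86 − 0.02·6.248448 = 0.73503104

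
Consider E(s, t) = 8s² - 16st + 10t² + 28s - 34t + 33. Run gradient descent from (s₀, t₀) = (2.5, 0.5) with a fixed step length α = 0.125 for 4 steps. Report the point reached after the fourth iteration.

(193.5, -217.25)

∇E = (16s - 16t + 28, -16s + 20t - 34)
Step 1: at (2.5, 0.5), ∇E = (60, -64) → (2.5, 0.5) − 0.125·(60, -64) = (-5, 8.5)
Step 2: at (-5, 8.5), ∇E = (-188, 216) → (-5, 8.5) − 0.125·(-188, 216) = (18.5, -18.5)
Step 3: at (18.5, -18.5), ∇E = (620, -700) → (18.5, -18.5) − 0.125·(620, -700) = (-59, 69)
Step 4: at (-59, 69), ∇E = (-2020, 2290) → (-59, 69) − 0.125·(-2020, 2290) = (193.5, -217.25)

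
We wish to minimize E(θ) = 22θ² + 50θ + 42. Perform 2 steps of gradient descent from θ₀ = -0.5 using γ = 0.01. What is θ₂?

E′(θ) = 44θ + 50
θ₁ = -0.5 − 0.01·28 = -0.78
θ₂ = -0.78 − 0.01·15.68 = -0.9368

-0.9368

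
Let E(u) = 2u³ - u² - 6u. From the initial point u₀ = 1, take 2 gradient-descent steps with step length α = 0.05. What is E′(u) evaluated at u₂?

E′(u) = 6u² - 2u - 6
u₁ = 1 − 0.05·(-2) = 1.1
u₂ = 1.1 − 0.05·(-0.94) = 1.147
E′(u) at (1.147) = -0.400346

-0.400346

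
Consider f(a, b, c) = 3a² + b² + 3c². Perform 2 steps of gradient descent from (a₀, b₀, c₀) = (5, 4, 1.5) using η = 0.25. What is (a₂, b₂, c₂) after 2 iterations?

(1.25, 1, 0.375)

∇f = (6a, 2b, 6c)
(a₁, b₁, c₁) = (5, 4, 1.5) − 0.25·(30, 8, 9) = (-2.5, 2, -0.75)
(a₂, b₂, c₂) = (-2.5, 2, -0.75) − 0.25·(-15, 4, -4.5) = (1.25, 1, 0.375)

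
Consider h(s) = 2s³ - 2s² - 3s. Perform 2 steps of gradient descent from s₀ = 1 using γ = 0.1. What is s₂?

1.114

h′(s) = 6s² - 4s - 3
s₁ = 1 − 0.1·(-1) = 1.1
s₂ = 1.1 − 0.1·(-0.14) = 1.114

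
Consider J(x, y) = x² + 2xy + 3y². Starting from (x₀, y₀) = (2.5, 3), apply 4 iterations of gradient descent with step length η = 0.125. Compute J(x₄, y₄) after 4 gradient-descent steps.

0.22271728515625

∇J = (2x + 2y, 2x + 6y)
Step 1: at (2.5, 3), ∇J = (11, 23) → (2.5, 3) − 0.125·(11, 23) = (1.125, 0.125)
Step 2: at (1.125, 0.125), ∇J = (2.5, 3) → (1.125, 0.125) − 0.125·(2.5, 3) = (0.8125, -0.25)
Step 3: at (0.8125, -0.25), ∇J = (1.125, 0.125) → (0.8125, -0.25) − 0.125·(1.125, 0.125) = (0.671875, -0.265625)
Step 4: at (0.671875, -0.265625), ∇J = (0.8125, -0.25) → (0.671875, -0.265625) − 0.125·(0.8125, -0.25) = (0.5703125, -0.234375)
J(0.5703125, -0.234375) = 0.22271728515625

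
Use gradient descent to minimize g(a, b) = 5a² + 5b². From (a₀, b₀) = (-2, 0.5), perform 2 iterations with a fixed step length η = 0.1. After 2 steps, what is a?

0

∇g = (10a, 10b)
(a₁, b₁) = (-2, 0.5) − 0.1·(-20, 5) = (0, 0)
(a₂, b₂) = (0, 0) − 0.1·(0, 0) = (0, 0)
a = 0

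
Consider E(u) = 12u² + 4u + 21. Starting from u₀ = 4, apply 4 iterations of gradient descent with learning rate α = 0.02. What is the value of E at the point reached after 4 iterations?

E′(u) = 24u + 4
u₁ = 4 − 0.02·100 = 2
u₂ = 2 − 0.02·52 = 0.96
u₃ = 0.96 − 0.02·27.04 = 0.4192
u₄ = 0.4192 − 0.02·14.0608 = 0.137984
E(0.137984) = 21.780411011072

21.780411011072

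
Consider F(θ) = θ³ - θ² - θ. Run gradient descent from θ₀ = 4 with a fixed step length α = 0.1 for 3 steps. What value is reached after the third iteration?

0.3462733

F′(θ) = 3θ² - 2θ - 1
θ₁ = 4 − 0.1·39 = 0.1
θ₂ = 0.1 − 0.1·(-1.17) = 0.217
θ₃ = 0.217 − 0.1·(-1.292733) = 0.3462733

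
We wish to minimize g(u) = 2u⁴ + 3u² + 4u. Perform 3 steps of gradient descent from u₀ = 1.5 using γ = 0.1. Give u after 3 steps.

-1090.0648

g′(u) = 8u³ + 6u + 4
u₁ = 1.5 − 0.1·40 = -2.5
u₂ = -2.5 − 0.1·(-136) = 11.1
u₃ = 11.1 − 0.1·11011.648 = -1090.0648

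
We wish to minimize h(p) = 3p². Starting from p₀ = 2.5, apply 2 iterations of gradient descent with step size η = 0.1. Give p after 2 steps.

0.4

h′(p) = 6p
Step 1: h′(2.5) = 15; p₁ = 2.5 − 0.1·15 = 1
Step 2: h′(1) = 6; p₂ = 1 − 0.1·6 = 0.4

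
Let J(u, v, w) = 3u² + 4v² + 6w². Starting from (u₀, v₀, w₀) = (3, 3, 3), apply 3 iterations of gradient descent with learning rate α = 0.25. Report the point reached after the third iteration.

(-0.375, -3, -24)

∇J = (6u, 8v, 12w)
(u₁, v₁, w₁) = (3, 3, 3) − 0.25·(18, 24, 36) = (-1.5, -3, -6)
(u₂, v₂, w₂) = (-1.5, -3, -6) − 0.25·(-9, -24, -72) = (0.75, 3, 12)
(u₃, v₃, w₃) = (0.75, 3, 12) − 0.25·(4.5, 24, 144) = (-0.375, -3, -24)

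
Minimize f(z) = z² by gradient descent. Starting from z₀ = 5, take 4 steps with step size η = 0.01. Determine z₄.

f′(z) = 2z
z₁ = 5 − 0.01·10 = 4.9
z₂ = 4.9 − 0.01·9.8 = 4.802
z₃ = 4.802 − 0.01·9.604 = 4.70596
z₄ = 4.70596 − 0.01·9.41192 = 4.6118408

4.6118408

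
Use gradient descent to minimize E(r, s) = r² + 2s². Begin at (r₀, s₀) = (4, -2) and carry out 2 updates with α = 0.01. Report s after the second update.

∇E = (2r, 4s)
(r₁, s₁) = (4, -2) − 0.01·(8, -8) = (3.92, -1.92)
(r₂, s₂) = (3.92, -1.92) − 0.01·(7.84, -7.68) = (3.8416, -1.8432)
s = -1.8432

-1.8432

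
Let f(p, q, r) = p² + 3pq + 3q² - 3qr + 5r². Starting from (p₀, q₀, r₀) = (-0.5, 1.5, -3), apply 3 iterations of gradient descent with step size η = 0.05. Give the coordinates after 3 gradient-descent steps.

∇f = (2p + 3q, 3p + 6q - 3r, -3q + 10r)
Step 1: at (-0.5, 1.5, -3), ∇f = (3.5, 16.5, -34.5) → (-0.5, 1.5, -3) − 0.05·(3.5, 16.5, -34.5) = (-0.675, 0.675, -1.275)
Step 2: at (-0.675, 0.675, -1.275), ∇f = (0.675, 5.85, -14.775) → (-0.675, 0.675, -1.275) − 0.05·(0.675, 5.85, -14.775) = (-0.70875, 0.3825, -0.53625)
Step 3: at (-0.70875, 0.3825, -0.53625), ∇f = (-0.27, 1.7775, -6.51) → (-0.70875, 0.3825, -0.53625) − 0.05·(-0.27, 1.7775, -6.51) = (-0.69525, 0.293625, -0.21075)

(-0.69525, 0.293625, -0.21075)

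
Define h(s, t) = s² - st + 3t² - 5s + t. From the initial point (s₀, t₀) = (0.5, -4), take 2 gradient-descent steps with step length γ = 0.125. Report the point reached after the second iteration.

∇h = (2s - t - 5, -s + 6t + 1)
(s₁, t₁) = (0.5, -4) − 0.125·(0, -23.5) = (0.5, -1.0625)
(s₂, t₂) = (0.5, -1.0625) − 0.125·(-2.9375, -5.875) = (0.8671875, -0.328125)

(0.8671875, -0.328125)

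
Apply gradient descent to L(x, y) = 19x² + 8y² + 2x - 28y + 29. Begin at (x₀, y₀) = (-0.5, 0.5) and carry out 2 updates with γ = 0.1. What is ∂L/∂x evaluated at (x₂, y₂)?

∇L = (38x + 2, 16y - 28)
Step 1: at (-0.5, 0.5), ∇L = (-17, -20) → (-0.5, 0.5) − 0.1·(-17, -20) = (1.2, 2.5)
Step 2: at (1.2, 2.5), ∇L = (47.6, 12) → (1.2, 2.5) − 0.1·(47.6, 12) = (-3.56, 1.3)
∂L/∂x at (-3.56, 1.3) = -133.28

-133.28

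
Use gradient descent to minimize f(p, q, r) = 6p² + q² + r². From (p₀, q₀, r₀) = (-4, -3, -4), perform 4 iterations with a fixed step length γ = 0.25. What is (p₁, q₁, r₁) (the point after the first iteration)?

(8, -1.5, -2)

∇f = (12p, 2q, 2r)
Step 1: at (-4, -3, -4), ∇f = (-48, -6, -8) → (-4, -3, -4) − 0.25·(-48, -6, -8) = (8, -1.5, -2)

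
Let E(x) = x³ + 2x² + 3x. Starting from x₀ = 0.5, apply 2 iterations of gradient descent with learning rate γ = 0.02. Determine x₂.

E′(x) = 3x² + 4x + 3
x₁ = 0.5 − 0.02·5.75 = 0.385
x₂ = 0.385 − 0.02·4.984675 = 0.2853065

0.2853065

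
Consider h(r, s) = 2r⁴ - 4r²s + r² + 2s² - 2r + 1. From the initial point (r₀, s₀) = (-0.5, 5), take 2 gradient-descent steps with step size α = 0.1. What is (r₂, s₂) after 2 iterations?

(0.7208, 3.624)

∇h = (8r³ - 8rs + 2r - 2, -4r² + 4s)
(r₁, s₁) = (-0.5, 5) − 0.1·(16, 19) = (-2.1, 3.1)
(r₂, s₂) = (-2.1, 3.1) − 0.1·(-28.208, -5.24) = (0.7208, 3.624)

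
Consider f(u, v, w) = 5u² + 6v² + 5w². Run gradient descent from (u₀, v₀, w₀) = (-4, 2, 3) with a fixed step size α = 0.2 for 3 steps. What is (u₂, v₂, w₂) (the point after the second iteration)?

(-4, 3.92, 3)

∇f = (10u, 12v, 10w)
(u₁, v₁, w₁) = (-4, 2, 3) − 0.2·(-40, 24, 30) = (4, -2.8, -3)
(u₂, v₂, w₂) = (4, -2.8, -3) − 0.2·(40, -33.6, -30) = (-4, 3.92, 3)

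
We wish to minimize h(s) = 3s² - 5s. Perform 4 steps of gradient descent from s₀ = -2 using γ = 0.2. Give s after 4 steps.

0.8288

h′(s) = 6s - 5
Step 1: h′(-2) = -17; s₁ = -2 − 0.2·(-17) = 1.4
Step 2: h′(1.4) = 3.4; s₂ = 1.4 − 0.2·3.4 = 0.72
Step 3: h′(0.72) = -0.68; s₃ = 0.72 − 0.2·(-0.68) = 0.856
Step 4: h′(0.856) = 0.136; s₄ = 0.856 − 0.2·0.136 = 0.8288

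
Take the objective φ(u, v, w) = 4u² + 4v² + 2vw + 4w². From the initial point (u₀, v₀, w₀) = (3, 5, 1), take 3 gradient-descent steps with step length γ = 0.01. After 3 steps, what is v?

∇φ = (8u, 8v + 2w, 2v + 8w)
(u₁, v₁, w₁) = (3, 5, 1) − 0.01·(24, 42, 18) = (2.76, 4.58, 0.82)
(u₂, v₂, w₂) = (2.76, 4.58, 0.82) − 0.01·(22.08, 38.28, 15.72) = (2.5392, 4.1972, 0.6628)
(u₃, v₃, w₃) = (2.5392, 4.1972, 0.6628) − 0.01·(20.3136, 34.9032, 13.6968) = (2.336064, 3.848168, 0.525832)
v = 3.848168

3.848168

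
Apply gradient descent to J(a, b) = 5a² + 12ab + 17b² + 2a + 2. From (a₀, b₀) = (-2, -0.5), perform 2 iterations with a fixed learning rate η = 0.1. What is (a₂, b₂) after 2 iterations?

∇J = (10a + 12b + 2, 12a + 34b)
(a₁, b₁) = (-2, -0.5) − 0.1·(-24, -41) = (0.4, 3.6)
(a₂, b₂) = (0.4, 3.6) − 0.1·(49.2, 127.2) = (-4.52, -9.12)

(-4.52, -9.12)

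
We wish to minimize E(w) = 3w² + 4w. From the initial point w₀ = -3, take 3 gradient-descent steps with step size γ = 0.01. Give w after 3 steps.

E′(w) = 6w + 4
w₁ = -3 − 0.01·(-14) = -2.86
w₂ = -2.86 − 0.01·(-13.16) = -2.7284
w₃ = -2.7284 − 0.01·(-12.3704) = -2.604696

-2.604696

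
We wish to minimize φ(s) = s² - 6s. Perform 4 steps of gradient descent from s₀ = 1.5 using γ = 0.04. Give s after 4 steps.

1.92541056

φ′(s) = 2s - 6
s₁ = 1.5 − 0.04·(-3) = 1.62
s₂ = 1.62 − 0.04·(-2.76) = 1.7304
s₃ = 1.7304 − 0.04·(-2.5392) = 1.831968
s₄ = 1.831968 − 0.04·(-2.336064) = 1.92541056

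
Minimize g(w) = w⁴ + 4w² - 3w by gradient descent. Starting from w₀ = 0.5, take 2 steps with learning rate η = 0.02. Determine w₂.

g′(w) = 4w³ + 8w - 3
Step 1: g′(0.5) = 1.5; w₁ = 0.5 − 0.02·1.5 = 0.47
Step 2: g′(0.47) = 1.175292; w₂ = 0.47 − 0.02·1.175292 = 0.44649416

0.44649416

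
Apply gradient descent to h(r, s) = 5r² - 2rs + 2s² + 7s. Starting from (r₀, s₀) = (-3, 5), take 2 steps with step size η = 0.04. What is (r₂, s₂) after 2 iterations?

(-0.5456, 2.6992)

∇h = (10r - 2s, -2r + 4s + 7)
(r₁, s₁) = (-3, 5) − 0.04·(-40, 33) = (-1.4, 3.68)
(r₂, s₂) = (-1.4, 3.68) − 0.04·(-21.36, 24.52) = (-0.5456, 2.6992)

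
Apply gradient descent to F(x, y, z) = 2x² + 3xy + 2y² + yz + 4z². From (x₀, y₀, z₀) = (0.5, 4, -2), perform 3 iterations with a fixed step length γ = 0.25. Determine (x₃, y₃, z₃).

∇F = (4x + 3y, 3x + 4y + z, y + 8z)
Step 1: at (0.5, 4, -2), ∇F = (14, 15.5, -12) → (0.5, 4, -2) − 0.25·(14, 15.5, -12) = (-3, 0.125, 1)
Step 2: at (-3, 0.125, 1), ∇F = (-11.625, -7.5, 8.125) → (-3, 0.125, 1) − 0.25·(-11.625, -7.5, 8.125) = (-0.09375, 2, -1.03125)
Step 3: at (-0.09375, 2, -1.03125), ∇F = (5.625, 6.6875, -6.25) → (-0.09375, 2, -1.03125) − 0.25·(5.625, 6.6875, -6.25) = (-1.5, 0.328125, 0.53125)

(-1.5, 0.328125, 0.53125)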